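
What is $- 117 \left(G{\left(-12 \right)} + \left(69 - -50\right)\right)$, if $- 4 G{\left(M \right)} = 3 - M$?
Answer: $- \frac{53937}{4} \approx -13484.0$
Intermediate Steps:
$G{\left(M \right)} = - \frac{3}{4} + \frac{M}{4}$ ($G{\left(M \right)} = - \frac{3 - M}{4} = - \frac{3}{4} + \frac{M}{4}$)
$- 117 \left(G{\left(-12 \right)} + \left(69 - -50\right)\right) = - 117 \left(\left(- \frac{3}{4} + \frac{1}{4} \left(-12\right)\right) + \left(69 - -50\right)\right) = - 117 \left(\left(- \frac{3}{4} - 3\right) + \left(69 + 50\right)\right) = - 117 \left(- \frac{15}{4} + 119\right) = \left(-117\right) \frac{461}{4} = - \frac{53937}{4}$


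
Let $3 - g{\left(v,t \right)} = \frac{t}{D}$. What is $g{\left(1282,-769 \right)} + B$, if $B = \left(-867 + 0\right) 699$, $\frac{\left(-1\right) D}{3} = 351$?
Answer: $- \frac{638150359}{1053} \approx -6.0603 \cdot 10^{5}$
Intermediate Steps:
$D = -1053$ ($D = \left(-3\right) 351 = -1053$)
$g{\left(v,t \right)} = 3 + \frac{t}{1053}$ ($g{\left(v,t \right)} = 3 - \frac{t}{-1053} = 3 - t \left(- \frac{1}{1053}\right) = 3 - - \frac{t}{1053} = 3 + \frac{t}{1053}$)
$B = -606033$ ($B = \left(-867\right) 699 = -606033$)
$g{\left(1282,-769 \right)} + B = \left(3 + \frac{1}{1053} \left(-769\right)\right) - 606033 = \left(3 - \frac{769}{1053}\right) - 606033 = \frac{2390}{1053} - 606033 = - \frac{638150359}{1053}$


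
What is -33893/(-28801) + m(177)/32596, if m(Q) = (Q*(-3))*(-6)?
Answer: 598268107/469398698 ≈ 1.2745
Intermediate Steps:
m(Q) = 18*Q (m(Q) = -3*Q*(-6) = 18*Q)
-33893/(-28801) + m(177)/32596 = -33893/(-28801) + (18*177)/32596 = -33893*(-1/28801) + 3186*(1/32596) = 33893/28801 + 1593/16298 = 598268107/469398698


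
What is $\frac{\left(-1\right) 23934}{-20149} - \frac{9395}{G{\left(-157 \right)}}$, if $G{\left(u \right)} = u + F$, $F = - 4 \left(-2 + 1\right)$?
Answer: $\frac{192961757}{3082797} \approx 62.593$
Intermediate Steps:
$F = 4$ ($F = \left(-4\right) \left(-1\right) = 4$)
$G{\left(u \right)} = 4 + u$ ($G{\left(u \right)} = u + 4 = 4 + u$)
$\frac{\left(-1\right) 23934}{-20149} - \frac{9395}{G{\left(-157 \right)}} = \frac{\left(-1\right) 23934}{-20149} - \frac{9395}{4 - 157} = \left(-23934\right) \left(- \frac{1}{20149}\right) - \frac{9395}{-153} = \frac{23934}{20149} - - \frac{9395}{153} = \frac{23934}{20149} + \frac{9395}{153} = \frac{192961757}{3082797}$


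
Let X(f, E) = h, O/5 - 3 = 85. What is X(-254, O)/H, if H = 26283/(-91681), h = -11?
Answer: 1008491/26283 ≈ 38.370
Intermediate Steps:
O = 440 (O = 15 + 5*85 = 15 + 425 = 440)
X(f, E) = -11
H = -26283/91681 (H = 26283*(-1/91681) = -26283/91681 ≈ -0.28668)
X(-254, O)/H = -11/(-26283/91681) = -11*(-91681/26283) = 1008491/26283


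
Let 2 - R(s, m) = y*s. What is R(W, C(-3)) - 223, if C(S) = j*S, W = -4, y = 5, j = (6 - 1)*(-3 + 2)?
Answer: -201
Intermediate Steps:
j = -5 (j = 5*(-1) = -5)
C(S) = -5*S
R(s, m) = 2 - 5*s
R(W, C(-3)) - 223 = (2 - 5*(-4)) - 223 = (2 + 20) - 223 = 22 - 223 = -201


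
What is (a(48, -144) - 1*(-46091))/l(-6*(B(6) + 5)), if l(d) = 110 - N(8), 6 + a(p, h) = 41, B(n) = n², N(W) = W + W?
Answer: 23063/47 ≈ 490.70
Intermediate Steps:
N(W) = 2*W
a(p, h) = 35 (a(p, h) = -6 + 41 = 35)
l(d) = 94 (l(d) = 110 - 2*8 = 110 - 1*16 = 110 - 16 = 94)
(a(48, -144) - 1*(-46091))/l(-6*(B(6) + 5)) = (35 - 1*(-46091))/94 = (35 + 46091)*(1/94) = 46126*(1/94) = 23063/47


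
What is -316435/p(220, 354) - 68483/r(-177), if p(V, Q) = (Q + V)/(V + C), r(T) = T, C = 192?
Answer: -1645456907/7257 ≈ -2.2674e+5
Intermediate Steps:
p(V, Q) = (Q + V)/(192 + V) (p(V, Q) = (Q + V)/(V + 192) = (Q + V)/(192 + V))
-316435/p(220, 354) - 68483/r(-177) = -316435*(192 + 220)/(354 + 220) - 68483/(-177) = -316435/(574/412) - 68483*(-1/177) = -316435/((1/412)*574) + 68483/177 = -316435/287/206 + 68483/177 = -316435*206/287 + 68483/177 = -9312230/41 + 68483/177 = -1645456907/7257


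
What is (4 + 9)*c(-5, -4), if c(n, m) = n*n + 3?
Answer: 364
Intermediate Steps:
c(n, m) = 3 + n² (c(n, m) = n² + 3 = 3 + n²)
(4 + 9)*c(-5, -4) = (4 + 9)*(3 + (-5)²) = 13*(3 + 25) = 13*28 = 364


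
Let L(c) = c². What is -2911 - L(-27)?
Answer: -3640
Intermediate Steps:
-2911 - L(-27) = -2911 - 1*(-27)² = -2911 - 1*729 = -2911 - 729 = -3640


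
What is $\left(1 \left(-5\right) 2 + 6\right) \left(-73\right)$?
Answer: $292$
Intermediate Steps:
$\left(1 \left(-5\right) 2 + 6\right) \left(-73\right) = \left(\left(-5\right) 2 + 6\right) \left(-73\right) = \left(-10 + 6\right) \left(-73\right) = \left(-4\right) \left(-73\right) = 292$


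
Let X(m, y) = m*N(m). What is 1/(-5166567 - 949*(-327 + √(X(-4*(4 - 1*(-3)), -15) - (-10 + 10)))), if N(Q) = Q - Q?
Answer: -1/4856244 ≈ -2.0592e-7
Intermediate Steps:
N(Q) = 0
X(m, y) = 0 (X(m, y) = m*0 = 0)
1/(-5166567 - 949*(-327 + √(X(-4*(4 - 1*(-3)), -15) - (-10 + 10)))) = 1/(-5166567 - 949*(-327 + √(0 - (-10 + 10)))) = 1/(-5166567 - 949*(-327 + √(0 - 1*0))) = 1/(-5166567 - 949*(-327 + √(0 + 0))) = 1/(-5166567 - 949*(-327 + √0)) = 1/(-5166567 - 949*(-327 + 0)) = 1/(-5166567 - 949*(-327)) = 1/(-5166567 + 310323) = 1/(-4856244) = -1/4856244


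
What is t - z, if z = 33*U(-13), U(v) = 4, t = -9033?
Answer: -9165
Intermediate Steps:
z = 132 (z = 33*4 = 132)
t - z = -9033 - 1*132 = -9033 - 132 = -9165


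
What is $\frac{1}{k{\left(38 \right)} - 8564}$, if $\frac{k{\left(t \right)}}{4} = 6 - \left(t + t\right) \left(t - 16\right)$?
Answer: $- \frac{1}{15228} \approx -6.5668 \cdot 10^{-5}$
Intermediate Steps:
$k{\left(t \right)} = 24 - 8 t \left(-16 + t\right)$ ($k{\left(t \right)} = 4 \left(6 - \left(t + t\right) \left(t - 16\right)\right) = 4 \left(6 - 2 t \left(-16 + t\right)\right) = 24 - 8 t \left(-16 + t\right)$)
$\frac{1}{k{\left(38 \right)} - 8564} = \frac{1}{\left(24 - 8 \cdot 38^{2} + 128 \cdot 38\right) - 8564} = \frac{1}{\left(24 - 11552 + 4864\right) - 8564} = \frac{1}{-6664 - 8564} = \frac{1}{-15228} = - \frac{1}{15228}$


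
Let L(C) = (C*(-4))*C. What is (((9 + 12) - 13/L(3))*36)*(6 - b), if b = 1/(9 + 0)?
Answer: 40757/9 ≈ 4528.6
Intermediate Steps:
L(C) = -4*C**2 (L(C) = (-4*C)*C = -4*C**2)
b = 1/9 ≈ 0.11111
(((9 + 12) - 13/L(3))*36)*(6 - b) = (((9 + 12) - 13/((-4*3**2)))*36)*(6 - 1*1/9) = ((21 - 13/((-4*9)))*36)*(6 - 1/9) = ((21 - 13/(-36))*36)*(53/9) = ((21 - 13*(-1/36))*36)*(53/9) = ((21 + 13/36)*36)*(53/9) = ((769/36)*36)*(53/9) = 769*(53/9) = 40757/9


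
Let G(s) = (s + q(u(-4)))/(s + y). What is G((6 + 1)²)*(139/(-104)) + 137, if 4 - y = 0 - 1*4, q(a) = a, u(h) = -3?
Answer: 402871/2964 ≈ 135.92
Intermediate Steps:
y = 8 (y = 4 - (0 - 1*4) = 4 - (0 - 4) = 4 - 1*(-4) = 4 + 4 = 8)
G(s) = (-3 + s)/(8 + s) (G(s) = (s - 3)/(s + 8) = (-3 + s)/(8 + s))
G((6 + 1)²)*(139/(-104)) + 137 = ((-3 + (6 + 1)²)/(8 + (6 + 1)²))*(139/(-104)) + 137 = ((-3 + 7²)/(8 + 7²))*(139*(-1/104)) + 137 = ((-3 + 49)/(8 + 49))*(-139/104) + 137 = (46/57)*(-139/104) + 137 = -3197/2964 + 137 = 402871/2964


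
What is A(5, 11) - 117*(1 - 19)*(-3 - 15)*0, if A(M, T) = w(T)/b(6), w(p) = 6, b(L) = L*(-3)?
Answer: -⅓ ≈ -0.33333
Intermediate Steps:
b(L) = -3*L
A(M, T) = -⅓ (A(M, T) = 6/((-3*6)) = 6/(-18) = 6*(-1/18) = -⅓)
A(5, 11) - 117*(1 - 19)*(-3 - 15)*0 = -⅓ - 117*(1 - 19)*(-3 - 15)*0 = -⅓ - 117*(-18*(-18))*0 = -⅓ - 37908*0 = -⅓ - 117*0 = -⅓ + 0 = -⅓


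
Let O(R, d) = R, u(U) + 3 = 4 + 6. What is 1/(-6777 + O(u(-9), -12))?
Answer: -1/6770 ≈ -0.00014771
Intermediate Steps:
u(U) = 7 (u(U) = -3 + (4 + 6) = -3 + 10 = 7)
1/(-6777 + O(u(-9), -12)) = 1/(-6777 + 7) = 1/(-6770) = -1/6770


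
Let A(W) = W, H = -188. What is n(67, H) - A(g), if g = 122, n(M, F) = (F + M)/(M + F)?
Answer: -121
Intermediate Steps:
n(M, F) = 1 (n(M, F) = (F + M)/(F + M) = 1)
n(67, H) - A(g) = 1 - 1*122 = 1 - 122 = -121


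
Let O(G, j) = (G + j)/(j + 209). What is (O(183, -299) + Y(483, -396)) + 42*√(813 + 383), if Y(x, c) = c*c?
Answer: 7056778/45 + 84*√299 ≈ 1.5827e+5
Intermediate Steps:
O(G, j) = (G + j)/(209 + j)
Y(x, c) = c²
(O(183, -299) + Y(483, -396)) + 42*√(813 + 383) = ((183 - 299)/(209 - 299) + (-396)²) + 42*√(813 + 383) = (-116/(-90) + 156816) + 42*√1196 = (-1/90*(-116) + 156816) + 42*(2*√299) = (58/45 + 156816) + 84*√299 = 7056778/45 + 84*√299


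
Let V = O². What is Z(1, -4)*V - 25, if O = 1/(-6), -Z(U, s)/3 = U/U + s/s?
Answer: -151/6 ≈ -25.167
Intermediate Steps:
Z(U, s) = -6 (Z(U, s) = -3*(U/U + s/s) = -3*(1 + 1) = -3*2 = -6)
O = -⅙ ≈ -0.16667
V = 1/36 (V = (-⅙)² = 1/36 ≈ 0.027778)
Z(1, -4)*V - 25 = -6*1/36 - 25 = -⅙ - 25 = -151/6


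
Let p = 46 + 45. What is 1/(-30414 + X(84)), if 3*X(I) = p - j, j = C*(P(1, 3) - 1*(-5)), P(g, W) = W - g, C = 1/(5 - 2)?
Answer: -9/273460 ≈ -3.2912e-5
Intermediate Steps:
C = 1/3 ≈ 0.33333
p = 91
j = 7/3 (j = ((3 - 1*1) - 1*(-5))/3 = ((3 - 1) + 5)/3 = (2 + 5)/3 = (1/3)*7 = 7/3 ≈ 2.3333)
X(I) = 266/9 (X(I) = (91 - 1*7/3)/3 = (91 - 7/3)/3 = (1/3)*(266/3) = 266/9)
1/(-30414 + X(84)) = 1/(-30414 + 266/9) = 1/(-273460/9) = -9/273460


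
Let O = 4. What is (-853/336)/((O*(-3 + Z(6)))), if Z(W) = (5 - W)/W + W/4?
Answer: 853/2240 ≈ 0.38080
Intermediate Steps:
Z(W) = W/4 + (5 - W)/W (Z(W) = (5 - W)/W + W*(¼) = (5 - W)/W + W/4 = W/4 + (5 - W)/W)
(-853/336)/((O*(-3 + Z(6)))) = (-853/336)/((4*(-3 + (-1 + 5/6 + (¼)*6)))) = (-853*1/336)/((4*(-3 + (-1 + 5*(⅙) + 3/2)))) = -853*1/(4*(-3 + (-1 + ⅚ + 3/2)))/336 = -853*1/(4*(-3 + 4/3))/336 = -853/(336*(4*(-5/3))) = -853/(336*(-20/3)) = -853/336*(-3/20) = 853/2240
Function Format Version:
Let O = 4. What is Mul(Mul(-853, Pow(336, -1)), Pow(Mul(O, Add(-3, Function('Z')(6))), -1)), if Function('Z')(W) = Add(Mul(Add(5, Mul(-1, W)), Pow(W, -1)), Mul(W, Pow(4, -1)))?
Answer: Rational(853, 2240) ≈ 0.38080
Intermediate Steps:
Function('Z')(W) = Add(Mul(Rational(1, 4), W), Mul(Pow(W, -1), Add(5, Mul(-1, W)))) (Function('Z')(W) = Add(Mul(Pow(W, -1), Add(5, Mul(-1, W))), Mul(W, Rational(1, 4))) = Add(Mul(Pow(W, -1), Add(5, Mul(-1, W))), Mul(Rational(1, 4), W)) = Add(Mul(Rational(1, 4), W), Mul(Pow(W, -1), Add(5, Mul(-1, W)))))
Mul(Mul(-853, Pow(336, -1)), Pow(Mul(O, Add(-3, Function('Z')(6))), -1)) = Mul(Mul(-853, Pow(336, -1)), Pow(Mul(4, Add(-3, Add(-1, Mul(5, Pow(6, -1)), Mul(Rational(1, 4), 6)))), -1)) = Mul(Mul(-853, Rational(1, 336)), Pow(Mul(4, Add(-3, Add(-1, Mul(5, Rational(1, 6)), Rational(3, 2)))), -1)) = Mul(Rational(-853, 336), Pow(Mul(4, Add(-3, Add(-1, Rational(5, 6), Rational(3, 2)))), -1)) = Mul(Rational(-853, 336), Pow(Mul(4, Add(-3, Rational(4, 3))), -1)) = Mul(Rational(-853, 336), Pow(Mul(4, Rational(-5, 3)), -1)) = Mul(Rational(-853, 336), Pow(Rational(-20, 3), -1)) = Mul(Rational(-853, 336), Rational(-3, 20)) = Rational(853, 2240)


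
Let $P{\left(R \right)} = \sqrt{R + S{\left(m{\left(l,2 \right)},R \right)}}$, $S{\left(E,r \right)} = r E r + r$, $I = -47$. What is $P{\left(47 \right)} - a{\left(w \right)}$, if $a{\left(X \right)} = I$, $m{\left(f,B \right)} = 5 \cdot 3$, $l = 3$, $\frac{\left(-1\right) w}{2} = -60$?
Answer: $47 + \sqrt{33229} \approx 229.29$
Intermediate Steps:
$w = 120$ ($w = \left(-2\right) \left(-60\right) = 120$)
$m{\left(f,B \right)} = 15$
$a{\left(X \right)} = -47$
$S{\left(E,r \right)} = r + E r^{2}$ ($S{\left(E,r \right)} = E r r + r = E r^{2} + r = r + E r^{2}$)
$P{\left(R \right)} = \sqrt{R + R \left(1 + 15 R\right)}$
$P{\left(47 \right)} - a{\left(w \right)} = \sqrt{47 \left(2 + 15 \cdot 47\right)} - -47 = \sqrt{47 \left(2 + 705\right)} + 47 = \sqrt{47 \cdot 707} + 47 = \sqrt{33229} + 47 = 47 + \sqrt{33229}$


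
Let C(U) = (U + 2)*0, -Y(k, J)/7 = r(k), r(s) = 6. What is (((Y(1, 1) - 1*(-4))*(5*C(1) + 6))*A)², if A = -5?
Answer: 1299600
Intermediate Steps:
Y(k, J) = -42 (Y(k, J) = -7*6 = -42)
C(U) = 0 (C(U) = (2 + U)*0 = 0)
(((Y(1, 1) - 1*(-4))*(5*C(1) + 6))*A)² = (((-42 - 1*(-4))*(5*0 + 6))*(-5))² = (((-42 + 4)*(0 + 6))*(-5))² = (-38*6*(-5))² = (-228*(-5))² = 1140² = 1299600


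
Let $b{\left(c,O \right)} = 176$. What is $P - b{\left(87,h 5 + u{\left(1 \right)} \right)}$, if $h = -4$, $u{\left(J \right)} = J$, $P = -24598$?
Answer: $-24774$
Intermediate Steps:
$P - b{\left(87,h 5 + u{\left(1 \right)} \right)} = -24598 - 176 = -24774$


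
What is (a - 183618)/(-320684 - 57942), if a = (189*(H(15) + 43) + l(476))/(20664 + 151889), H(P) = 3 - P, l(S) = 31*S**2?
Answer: 31676807039/65333052178 ≈ 0.48485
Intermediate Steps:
a = 7029715/172553 (a = (189*((3 - 1*15) + 43) + 31*476**2)/(20664 + 151889) = (189*((3 - 15) + 43) + 31*226576)/172553 = (189*(-12 + 43) + 7023856)*(1/172553) = (189*31 + 7023856)*(1/172553) = (5859 + 7023856)*(1/172553) = 7029715*(1/172553) = 7029715/172553 ≈ 40.739)
(a - 183618)/(-320684 - 57942) = (7029715/172553 - 183618)/(-320684 - 57942) = -31676807039/172553/(-378626) = -31676807039/172553*(-1/378626) = 31676807039/65333052178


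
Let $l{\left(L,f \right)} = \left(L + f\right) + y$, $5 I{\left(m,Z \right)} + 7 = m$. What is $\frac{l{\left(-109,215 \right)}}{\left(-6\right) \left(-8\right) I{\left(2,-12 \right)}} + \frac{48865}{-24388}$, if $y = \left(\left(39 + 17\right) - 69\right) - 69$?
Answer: $- \frac{61059}{24388} \approx -2.5037$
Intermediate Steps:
$y = -82$ ($y = \left(56 - 69\right) - 69 = -13 - 69 = -82$)
$I{\left(m,Z \right)} = - \frac{7}{5} + \frac{m}{5}$
$l{\left(L,f \right)} = -82 + L + f$ ($l{\left(L,f \right)} = \left(L + f\right) - 82 = -82 + L + f$)
$\frac{l{\left(-109,215 \right)}}{\left(-6\right) \left(-8\right) I{\left(2,-12 \right)}} + \frac{48865}{-24388} = \frac{-82 - 109 + 215}{\left(-6\right) \left(-8\right) \left(- \frac{7}{5} + \frac{1}{5} \cdot 2\right)} + \frac{48865}{-24388} = \frac{24}{48 \left(- \frac{7}{5} + \frac{2}{5}\right)} + 48865 \left(- \frac{1}{24388}\right) = \frac{24}{48 \left(-1\right)} - \frac{48865}{24388} = \frac{24}{-48} - \frac{48865}{24388} = 24 \left(- \frac{1}{48}\right) - \frac{48865}{24388} = - \frac{1}{2} - \frac{48865}{24388} = - \frac{61059}{24388}$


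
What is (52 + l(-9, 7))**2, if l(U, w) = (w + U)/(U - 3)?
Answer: 97969/36 ≈ 2721.4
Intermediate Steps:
l(U, w) = (U + w)/(-3 + U)
(52 + l(-9, 7))**2 = (52 + (-9 + 7)/(-3 - 9))**2 = (52 - 2/(-12))**2 = (52 - 1/12*(-2))**2 = (52 + 1/6)**2 = (313/6)**2 = 97969/36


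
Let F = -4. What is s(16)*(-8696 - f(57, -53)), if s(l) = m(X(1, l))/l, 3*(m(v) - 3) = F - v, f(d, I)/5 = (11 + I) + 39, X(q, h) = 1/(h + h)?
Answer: -460093/512 ≈ -898.62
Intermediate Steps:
X(q, h) = 1/(2*h)
f(d, I) = 250 + 5*I (f(d, I) = 5*((11 + I) + 39) = 5*(50 + I) = 250 + 5*I)
m(v) = 5/3 - v/3 (m(v) = 3 + (-4 - v)/3 = 3 + (-4/3 - v/3) = 5/3 - v/3)
s(l) = (5/3 - 1/(6*l))/l
s(16)*(-8696 - f(57, -53)) = ((1/6)*(-1 + 10*16)/16**2)*(-8696 - (250 + 5*(-53))) = ((1/6)*(1/256)*(-1 + 160))*(-8696 - (250 - 265)) = ((1/6)*(1/256)*159)*(-8696 - 1*(-15)) = 53*(-8696 + 15)/512 = (53/512)*(-8681) = -460093/512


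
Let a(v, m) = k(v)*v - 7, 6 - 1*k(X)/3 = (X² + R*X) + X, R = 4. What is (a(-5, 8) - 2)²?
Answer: 9801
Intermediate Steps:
k(X) = 18 - 15*X - 3*X² (k(X) = 18 - 3*((X² + 4*X) + X) = 18 - 3*(X² + 5*X) = 18 + (-15*X - 3*X²) = 18 - 15*X - 3*X²)
a(v, m) = -7 + v*(18 - 15*v - 3*v²) (a(v, m) = (18 - 15*v - 3*v²)*v - 7 = v*(18 - 15*v - 3*v²) - 7 = -7 + v*(18 - 15*v - 3*v²))
(a(-5, 8) - 2)² = ((-7 - 3*(-5)*(-6 + (-5)² + 5*(-5))) - 2)² = ((-7 - 3*(-5)*(-6 + 25 - 25)) - 2)² = ((-7 - 3*(-5)*(-6)) - 2)² = ((-7 - 90) - 2)² = (-97 - 2)² = (-99)² = 9801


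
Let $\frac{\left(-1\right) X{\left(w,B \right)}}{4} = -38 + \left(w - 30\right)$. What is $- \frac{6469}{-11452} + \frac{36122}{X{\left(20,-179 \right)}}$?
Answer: $\frac{51863899}{274848} \approx 188.7$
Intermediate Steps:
$X{\left(w,B \right)} = 272 - 4 w$ ($X{\left(w,B \right)} = - 4 \left(-38 + \left(w - 30\right)\right) = - 4 \left(-38 + \left(-30 + w\right)\right) = - 4 \left(-68 + w\right) = 272 - 4 w$)
$- \frac{6469}{-11452} + \frac{36122}{X{\left(20,-179 \right)}} = - \frac{6469}{-11452} + \frac{36122}{272 - 80} = \left(-6469\right) \left(- \frac{1}{11452}\right) + \frac{36122}{272 - 80} = \frac{6469}{11452} + \frac{36122}{192} = \frac{6469}{11452} + 36122 \cdot \frac{1}{192} = \frac{6469}{11452} + \frac{18061}{96} = \frac{51863899}{274848}$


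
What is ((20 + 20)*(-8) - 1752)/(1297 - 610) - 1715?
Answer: -1180277/687 ≈ -1718.0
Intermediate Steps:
((20 + 20)*(-8) - 1752)/(1297 - 610) - 1715 = (40*(-8) - 1752)/687 - 1715 = (-320 - 1752)*(1/687) - 1715 = -2072*1/687 - 1715 = -2072/687 - 1715 = -1180277/687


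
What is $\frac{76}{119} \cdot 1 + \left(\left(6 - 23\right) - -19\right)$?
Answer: $\frac{314}{119} \approx 2.6387$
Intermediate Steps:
$\frac{76}{119} \cdot 1 + \left(\left(6 - 23\right) - -19\right) = 76 \cdot \frac{1}{119} \cdot 1 + \left(\left(6 - 23\right) + 19\right) = \frac{76}{119} \cdot 1 + \left(-17 + 19\right) = \frac{76}{119} + 2 = \frac{314}{119}$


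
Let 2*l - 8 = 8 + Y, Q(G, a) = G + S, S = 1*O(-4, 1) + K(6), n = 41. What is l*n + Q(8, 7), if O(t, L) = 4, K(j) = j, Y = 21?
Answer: 1553/2 ≈ 776.50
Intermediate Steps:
S = 10 (S = 1*4 + 6 = 4 + 6 = 10)
Q(G, a) = 10 + G (Q(G, a) = G + 10 = 10 + G)
l = 37/2 (l = 4 + (8 + 21)/2 = 4 + (½)*29 = 4 + 29/2 = 37/2 ≈ 18.500)
l*n + Q(8, 7) = (37/2)*41 + (10 + 8) = 1517/2 + 18 = 1553/2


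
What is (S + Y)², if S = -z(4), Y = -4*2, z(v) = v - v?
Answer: 64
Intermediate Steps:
z(v) = 0
Y = -8
S = 0 (S = -1*0 = 0)
(S + Y)² = (0 - 8)² = (-8)² = 64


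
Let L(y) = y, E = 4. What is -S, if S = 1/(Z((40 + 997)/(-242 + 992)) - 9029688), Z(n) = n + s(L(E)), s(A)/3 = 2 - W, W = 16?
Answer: 750/6772296463 ≈ 1.1075e-7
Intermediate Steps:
s(A) = -42 (s(A) = 3*(2 - 1*16) = 3*(2 - 16) = 3*(-14) = -42)
Z(n) = -42 + n (Z(n) = n - 42 = -42 + n)
S = -750/6772296463 (S = 1/((-42 + (40 + 997)/(-242 + 992)) - 9029688) = 1/((-42 + 1037/750) - 9029688) = 1/(-30463/750 - 9029688) = 1/(-6772296463/750) = -750/6772296463 ≈ -1.1075e-7)
-S = -1*(-750/6772296463) = 750/6772296463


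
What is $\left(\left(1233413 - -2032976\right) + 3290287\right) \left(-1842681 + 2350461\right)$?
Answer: $3329348939280$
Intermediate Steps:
$\left(\left(1233413 - -2032976\right) + 3290287\right) \left(-1842681 + 2350461\right) = \left(\left(1233413 + 2032976\right) + 3290287\right) 507780 = \left(3266389 + 3290287\right) 507780 = 6556676 \cdot 507780 = 3329348939280$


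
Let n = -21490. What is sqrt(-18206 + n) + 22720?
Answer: 22720 + 4*I*sqrt(2481) ≈ 22720.0 + 199.24*I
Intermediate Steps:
sqrt(-18206 + n) + 22720 = sqrt(-18206 - 21490) + 22720 = sqrt(-39696) + 22720 = 4*I*sqrt(2481) + 22720 = 22720 + 4*I*sqrt(2481)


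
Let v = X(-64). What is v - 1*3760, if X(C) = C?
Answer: -3824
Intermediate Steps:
v = -64
v - 1*3760 = -64 - 1*3760 = -64 - 3760 = -3824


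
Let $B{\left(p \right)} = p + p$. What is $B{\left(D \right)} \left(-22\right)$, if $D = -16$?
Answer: $704$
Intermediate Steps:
$B{\left(p \right)} = 2 p$
$B{\left(D \right)} \left(-22\right) = 2 \left(-16\right) \left(-22\right) = \left(-32\right) \left(-22\right) = 704$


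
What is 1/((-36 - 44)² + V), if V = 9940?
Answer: 1/16340 ≈ 6.1200e-5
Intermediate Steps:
1/((-36 - 44)² + V) = 1/((-36 - 44)² + 9940) = 1/((-80)² + 9940) = 1/(6400 + 9940) = 1/16340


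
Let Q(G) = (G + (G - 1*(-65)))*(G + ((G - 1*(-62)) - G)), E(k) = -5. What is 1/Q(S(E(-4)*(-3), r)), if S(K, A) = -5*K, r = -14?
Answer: 1/1105 ≈ 0.00090498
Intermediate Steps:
Q(G) = (62 + G)*(65 + 2*G) (Q(G) = (G + (G + 65))*(G + ((G + 62) - G)) = (G + (65 + G))*(G + ((62 + G) - G)) = (65 + 2*G)*(G + 62) = (65 + 2*G)*(62 + G) = (62 + G)*(65 + 2*G))
1/Q(S(E(-4)*(-3), r)) = 1/(4030 + 2*(-(-25)*(-3))² + 189*(-(-25)*(-3))) = 1/(4030 + 2*(-5*15)² + 189*(-5*15)) = 1/(4030 + 2*(-75)² + 189*(-75)) = 1/(4030 + 2*5625 - 14175) = 1/(4030 + 11250 - 14175) = 1/1105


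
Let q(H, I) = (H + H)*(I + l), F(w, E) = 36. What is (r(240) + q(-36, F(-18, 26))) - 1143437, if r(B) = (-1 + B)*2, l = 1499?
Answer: -1253479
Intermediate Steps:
q(H, I) = 2*H*(1499 + I) (q(H, I) = (H + H)*(I + 1499) = (2*H)*(1499 + I) = 2*H*(1499 + I))
r(B) = -2 + 2*B
(r(240) + q(-36, F(-18, 26))) - 1143437 = ((-2 + 2*240) + 2*(-36)*(1499 + 36)) - 1143437 = ((-2 + 480) + 2*(-36)*1535) - 1143437 = (478 - 110520) - 1143437 = -110042 - 1143437 = -1253479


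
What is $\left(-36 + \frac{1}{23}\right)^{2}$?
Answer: $\frac{683929}{529} \approx 1292.9$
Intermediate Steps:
$\left(-36 + \frac{1}{23}\right)^{2} = \left(- \frac{827}{23}\right)^{2} = \frac{683929}{529}$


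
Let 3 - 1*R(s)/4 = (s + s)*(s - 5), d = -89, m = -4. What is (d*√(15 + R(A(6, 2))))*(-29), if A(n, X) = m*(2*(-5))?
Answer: 2581*I*√11173 ≈ 2.7282e+5*I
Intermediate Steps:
A(n, X) = 40 (A(n, X) = -8*(-5) = -4*(-10) = 40)
R(s) = 12 - 8*s*(-5 + s) (R(s) = 12 - 4*(s + s)*(s - 5) = 12 - 4*2*s*(-5 + s) = 12 - 8*s*(-5 + s))
(d*√(15 + R(A(6, 2))))*(-29) = -89*√(15 + (12 - 8*40² + 40*40))*(-29) = -89*√(15 + (12 - 8*1600 + 1600))*(-29) = -89*√(15 + (12 - 12800 + 1600))*(-29) = -89*√(15 - 11188)*(-29) = -89*I*√11173*(-29) = 2581*I*√11173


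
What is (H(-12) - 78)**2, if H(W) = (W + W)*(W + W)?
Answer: 248004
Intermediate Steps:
H(W) = 4*W**2 (H(W) = (2*W)*(2*W) = 4*W**2)
(H(-12) - 78)**2 = (4*(-12)**2 - 78)**2 = (4*144 - 78)**2 = (576 - 78)**2 = 498**2 = 248004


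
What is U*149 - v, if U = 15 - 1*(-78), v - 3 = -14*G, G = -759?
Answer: 3228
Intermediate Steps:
v = 10629 (v = 3 - 14*(-759) = 3 + 10626 = 10629)
U = 93 (U = 15 + 78 = 93)
U*149 - v = 93*149 - 1*10629 = 13857 - 10629 = 3228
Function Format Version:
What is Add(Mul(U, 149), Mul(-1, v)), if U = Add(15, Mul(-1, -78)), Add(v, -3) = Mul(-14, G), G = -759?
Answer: 3228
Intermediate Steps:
v = 10629 (v = Add(3, Mul(-14, -759)) = Add(3, 10626) = 10629)
U = 93 (U = Add(15, 78) = 93)
Add(Mul(U, 149), Mul(-1, v)) = Add(Mul(93, 149), Mul(-1, 10629)) = Add(13857, -10629) = 3228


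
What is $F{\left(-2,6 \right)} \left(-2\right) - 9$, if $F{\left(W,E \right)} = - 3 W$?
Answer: $-21$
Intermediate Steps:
$F{\left(-2,6 \right)} \left(-2\right) - 9 = \left(-3\right) \left(-2\right) \left(-2\right) - 9 = 6 \left(-2\right) - 9 = -12 - 9 = -21$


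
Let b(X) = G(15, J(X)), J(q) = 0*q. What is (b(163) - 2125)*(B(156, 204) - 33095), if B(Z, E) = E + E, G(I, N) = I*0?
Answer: 69459875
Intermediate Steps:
J(q) = 0
G(I, N) = 0
b(X) = 0
B(Z, E) = 2*E
(b(163) - 2125)*(B(156, 204) - 33095) = (0 - 2125)*(2*204 - 33095) = -2125*(408 - 33095) = -2125*(-32687) = 69459875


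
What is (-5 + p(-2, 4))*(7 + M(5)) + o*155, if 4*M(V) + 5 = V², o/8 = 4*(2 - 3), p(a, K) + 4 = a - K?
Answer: -5140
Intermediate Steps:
p(a, K) = -4 + a - K (p(a, K) = -4 + (a - K) = -4 + a - K)
o = -32 (o = 8*(4*(2 - 3)) = 8*(4*(-1)) = 8*(-4) = -32)
M(V) = -5/4 + V²/4
(-5 + p(-2, 4))*(7 + M(5)) + o*155 = (-5 + (-4 - 2 - 1*4))*(7 + (-5/4 + (¼)*5²)) - 32*155 = (-5 + (-4 - 2 - 4))*(7 + (-5/4 + (¼)*25)) - 4960 = (-5 - 10)*(7 + (-5/4 + 25/4)) - 4960 = -15*(7 + 5) - 4960 = -15*12 - 4960 = -180 - 4960 = -5140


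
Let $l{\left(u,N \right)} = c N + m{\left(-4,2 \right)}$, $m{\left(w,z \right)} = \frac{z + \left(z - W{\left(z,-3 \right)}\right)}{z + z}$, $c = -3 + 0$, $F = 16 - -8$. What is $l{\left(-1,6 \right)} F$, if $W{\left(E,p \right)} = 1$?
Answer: $-414$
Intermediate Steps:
$F = 24$ ($F = 16 + 8 = 24$)
$c = -3$
$m{\left(w,z \right)} = \frac{-1 + 2 z}{2 z}$ ($m{\left(w,z \right)} = \frac{z + \left(z - 1\right)}{z + z} = \frac{z + \left(z - 1\right)}{2 z} = \left(z + \left(-1 + z\right)\right) \frac{1}{2 z} = \left(-1 + 2 z\right) \frac{1}{2 z} = \frac{-1 + 2 z}{2 z}$)
$l{\left(u,N \right)} = \frac{3}{4} - 3 N$ ($l{\left(u,N \right)} = - 3 N + \frac{- \frac{1}{2} + 2}{2} = - 3 N + \frac{1}{2} \cdot \frac{3}{2} = - 3 N + \frac{3}{4} = \frac{3}{4} - 3 N$)
$l{\left(-1,6 \right)} F = \left(\frac{3}{4} - 18\right) 24 = \left(- \frac{69}{4}\right) 24 = -414$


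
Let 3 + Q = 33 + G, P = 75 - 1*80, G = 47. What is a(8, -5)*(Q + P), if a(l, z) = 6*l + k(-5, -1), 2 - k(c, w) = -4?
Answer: 3888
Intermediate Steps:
k(c, w) = 6 (k(c, w) = 2 - 1*(-4) = 2 + 4 = 6)
a(l, z) = 6 + 6*l (a(l, z) = 6*l + 6 = 6 + 6*l)
P = -5 (P = 75 - 80 = -5)
Q = 77 (Q = -3 + (33 + 47) = -3 + 80 = 77)
a(8, -5)*(Q + P) = (6 + 6*8)*(77 - 5) = (6 + 48)*72 = 54*72 = 3888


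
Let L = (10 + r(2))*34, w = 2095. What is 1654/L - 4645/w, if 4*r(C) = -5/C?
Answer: 1587629/534225 ≈ 2.9718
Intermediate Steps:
r(C) = -5/(4*C) (r(C) = (-5/C)/4 = -5/(4*C))
L = 1275/4 (L = (10 - 5/4/2)*34 = (10 - 5/4*½)*34 = (10 - 5/8)*34 = (75/8)*34 = 1275/4 ≈ 318.75)
1654/L - 4645/w = 1654/(1275/4) - 4645/2095 = 1654*(4/1275) - 4645*1/2095 = 6616/1275 - 929/419 = 1587629/534225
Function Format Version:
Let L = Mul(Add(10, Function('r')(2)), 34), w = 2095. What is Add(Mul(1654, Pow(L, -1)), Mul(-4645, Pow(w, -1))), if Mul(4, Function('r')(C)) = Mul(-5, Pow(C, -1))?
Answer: Rational(1587629, 534225) ≈ 2.9718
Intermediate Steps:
Function('r')(C) = Mul(Rational(-5, 4), Pow(C, -1)) (Function('r')(C) = Mul(Rational(1, 4), Mul(-5, Pow(C, -1))) = Mul(Rational(-5, 4), Pow(C, -1)))
L = Rational(1275, 4) (L = Mul(Add(10, Mul(Rational(-5, 4), Pow(2, -1))), 34) = Mul(Add(10, Mul(Rational(-5, 4), Rational(1, 2))), 34) = Mul(Add(10, Rational(-5, 8)), 34) = Mul(Rational(75, 8), 34) = Rational(1275, 4) ≈ 318.75)
Add(Mul(1654, Pow(L, -1)), Mul(-4645, Pow(w, -1))) = Add(Mul(1654, Pow(Rational(1275, 4), -1)), Mul(-4645, Pow(2095, -1))) = Add(Mul(1654, Rational(4, 1275)), Mul(-4645, Rational(1, 2095))) = Add(Rational(6616, 1275), Rational(-929, 419)) = Rational(1587629, 534225)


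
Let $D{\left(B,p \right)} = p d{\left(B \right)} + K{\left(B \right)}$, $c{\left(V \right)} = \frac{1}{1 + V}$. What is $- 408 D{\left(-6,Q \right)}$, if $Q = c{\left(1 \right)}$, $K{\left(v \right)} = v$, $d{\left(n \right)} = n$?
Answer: $3672$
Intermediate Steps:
$Q = \frac{1}{2}$ ($Q = \frac{1}{1 + 1} = \frac{1}{2} \approx 0.5$)
$D{\left(B,p \right)} = B + B p$ ($D{\left(B,p \right)} = p B + B = B p + B = B + B p$)
$- 408 D{\left(-6,Q \right)} = - 408 \left(- 6 \left(1 + \frac{1}{2}\right)\right) = - 408 \left(\left(-6\right) \frac{3}{2}\right) = \left(-408\right) \left(-9\right) = 3672$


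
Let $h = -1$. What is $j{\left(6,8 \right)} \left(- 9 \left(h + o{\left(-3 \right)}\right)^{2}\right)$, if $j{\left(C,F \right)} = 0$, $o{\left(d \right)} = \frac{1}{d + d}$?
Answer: $0$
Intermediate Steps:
$o{\left(d \right)} = \frac{1}{2 d}$
$j{\left(6,8 \right)} \left(- 9 \left(h + o{\left(-3 \right)}\right)^{2}\right) = 0 \left(- 9 \left(-1 + \frac{1}{2 \left(-3\right)}\right)^{2}\right) = 0 \left(- 9 \left(-1 + \frac{1}{2} \left(- \frac{1}{3}\right)\right)^{2}\right) = 0 \left(- 9 \left(-1 - \frac{1}{6}\right)^{2}\right) = 0 \left(- 9 \left(- \frac{7}{6}\right)^{2}\right) = 0 \left(\left(-9\right) \frac{49}{36}\right) = 0 \left(- \frac{49}{4}\right) = 0$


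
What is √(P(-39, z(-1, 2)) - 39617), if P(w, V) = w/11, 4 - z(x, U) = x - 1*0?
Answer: I*√4794086/11 ≈ 199.05*I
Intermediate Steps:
z(x, U) = 4 - x (z(x, U) = 4 - (x - 1*0) = 4 - (x + 0) = 4 - x)
P(w, V) = w/11 (P(w, V) = w*(1/11) = w/11)
√(P(-39, z(-1, 2)) - 39617) = √((1/11)*(-39) - 39617) = √(-39/11 - 39617) = √(-435826/11) = I*√4794086/11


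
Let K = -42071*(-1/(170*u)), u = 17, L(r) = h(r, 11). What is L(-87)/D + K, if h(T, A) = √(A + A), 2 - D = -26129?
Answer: 42071/2890 + √22/26131 ≈ 14.558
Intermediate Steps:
D = 26131 (D = 2 - 1*(-26129) = 2 + 26129 = 26131)
h(T, A) = √2*√A (h(T, A) = √(2*A) = √2*√A)
L(r) = √22 (L(r) = √2*√11 = √22)
K = 42071/2890 (K = -42071/((17*17)*(-10)) = -42071/(289*(-10)) = -42071/(-2890) = -42071*(-1/2890) = 42071/2890 ≈ 14.557)
L(-87)/D + K = √22/26131 + 42071/2890 = 42071/2890 + √22/26131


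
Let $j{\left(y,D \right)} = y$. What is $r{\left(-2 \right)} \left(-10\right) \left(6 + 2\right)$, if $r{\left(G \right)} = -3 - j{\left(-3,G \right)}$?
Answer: $0$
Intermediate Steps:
$r{\left(G \right)} = 0$ ($r{\left(G \right)} = -3 - -3 = -3 + 3 = 0$)
$r{\left(-2 \right)} \left(-10\right) \left(6 + 2\right) = 0 \left(-10\right) \left(6 + 2\right) = 0 \cdot 8 = 0$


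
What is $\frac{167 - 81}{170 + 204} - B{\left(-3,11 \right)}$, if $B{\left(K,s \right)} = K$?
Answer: $\frac{604}{187} \approx 3.2299$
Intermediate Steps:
$\frac{167 - 81}{170 + 204} - B{\left(-3,11 \right)} = \frac{167 - 81}{170 + 204} - -3 = \frac{86}{374} + 3 = 86 \cdot \frac{1}{374} + 3 = \frac{43}{187} + 3 = \frac{604}{187}$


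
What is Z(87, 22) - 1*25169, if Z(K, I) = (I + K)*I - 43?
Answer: -22814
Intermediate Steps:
Z(K, I) = -43 + I*(I + K) (Z(K, I) = I*(I + K) - 43 = -43 + I*(I + K))
Z(87, 22) - 1*25169 = (-43 + 22**2 + 22*87) - 1*25169 = (-43 + 484 + 1914) - 25169 = 2355 - 25169 = -22814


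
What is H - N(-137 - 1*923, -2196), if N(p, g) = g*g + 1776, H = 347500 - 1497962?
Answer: -5974654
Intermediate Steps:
H = -1150462
N(p, g) = 1776 + g² (N(p, g) = g² + 1776 = 1776 + g²)
H - N(-137 - 1*923, -2196) = -1150462 - (1776 + (-2196)²) = -1150462 - (1776 + 4822416) = -1150462 - 1*4824192 = -1150462 - 4824192 = -5974654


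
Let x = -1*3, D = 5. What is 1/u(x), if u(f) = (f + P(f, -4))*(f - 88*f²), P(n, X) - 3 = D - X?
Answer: -1/7155 ≈ -0.00013976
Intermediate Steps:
P(n, X) = 8 - X (P(n, X) = 3 + (5 - X) = 8 - X)
x = -3
u(f) = (12 + f)*(f - 88*f²) (u(f) = (f + (8 - 1*(-4)))*(f - 88*f²) = (f + (8 + 4))*(f - 88*f²) = (f + 12)*(f - 88*f²) = (12 + f)*(f - 88*f²))
1/u(x) = 1/(-3*(12 - 1055*(-3) - 88*(-3)²)) = 1/(-3*(12 + 3165 - 88*9)) = 1/(-3*(12 + 3165 - 792)) = 1/(-3*2385) = 1/(-7155) = -1/7155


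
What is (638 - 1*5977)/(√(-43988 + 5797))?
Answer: 5339*I*√38191/38191 ≈ 27.32*I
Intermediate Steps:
(638 - 1*5977)/(√(-43988 + 5797)) = (638 - 5977)/(√(-38191)) = -5339*(-I*√38191/38191) = -(-5339)*I*√38191/38191 = 5339*I*√38191/38191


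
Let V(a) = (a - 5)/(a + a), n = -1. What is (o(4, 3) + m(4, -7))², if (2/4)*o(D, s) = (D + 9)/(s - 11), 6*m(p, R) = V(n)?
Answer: 121/16 ≈ 7.5625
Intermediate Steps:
V(a) = (-5 + a)/(2*a) (V(a) = (-5 + a)/((2*a)) = (-5 + a)*(1/(2*a)) = (-5 + a)/(2*a))
m(p, R) = ½ (m(p, R) = ((½)*(-5 - 1)/(-1))/6 = ((½)*(-1)*(-6))/6 = (⅙)*3 = ½)
o(D, s) = 2*(9 + D)/(-11 + s) (o(D, s) = 2*((D + 9)/(s - 11)) = 2*((9 + D)/(-11 + s)) = 2*(9 + D)/(-11 + s))
(o(4, 3) + m(4, -7))² = (2*(9 + 4)/(-11 + 3) + ½)² = (2*13/(-8) + ½)² = (2*(-⅛)*13 + ½)² = (-13/4 + ½)² = (-11/4)² = 121/16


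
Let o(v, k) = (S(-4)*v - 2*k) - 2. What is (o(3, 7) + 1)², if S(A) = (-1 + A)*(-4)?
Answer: 2025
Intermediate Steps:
S(A) = 4 - 4*A
o(v, k) = -2 - 2*k + 20*v (o(v, k) = ((4 - 4*(-4))*v - 2*k) - 2 = ((4 + 16)*v - 2*k) - 2 = (20*v - 2*k) - 2 = (-2*k + 20*v) - 2 = -2 - 2*k + 20*v)
(o(3, 7) + 1)² = ((-2 - 2*7 + 20*3) + 1)² = ((-2 - 14 + 60) + 1)² = (44 + 1)² = 45² = 2025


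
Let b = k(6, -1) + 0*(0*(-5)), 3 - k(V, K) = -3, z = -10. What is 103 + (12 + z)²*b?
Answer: 127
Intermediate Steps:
k(V, K) = 6 (k(V, K) = 3 - 1*(-3) = 3 + 3 = 6)
b = 6 (b = 6 + 0*(0*(-5)) = 6 + 0*0 = 6 + 0 = 6)
103 + (12 + z)²*b = 103 + (12 - 10)²*6 = 103 + 2²*6 = 103 + 4*6 = 103 + 24 = 127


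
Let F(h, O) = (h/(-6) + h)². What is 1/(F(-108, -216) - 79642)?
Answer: -1/71542 ≈ -1.3978e-5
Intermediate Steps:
F(h, O) = 25*h²/36 (F(h, O) = (h*(-⅙) + h)² = (-h/6 + h)² = (5*h/6)² = 25*h²/36)
1/(F(-108, -216) - 79642) = 1/((25/36)*(-108)² - 79642) = 1/((25/36)*11664 - 79642) = 1/(8100 - 79642) = 1/(-71542) = -1/71542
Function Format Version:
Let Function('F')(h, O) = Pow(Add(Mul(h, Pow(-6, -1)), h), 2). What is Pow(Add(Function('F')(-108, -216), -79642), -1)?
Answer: Rational(-1, 71542) ≈ -1.3978e-5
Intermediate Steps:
Function('F')(h, O) = Mul(Rational(25, 36), Pow(h, 2)) (Function('F')(h, O) = Pow(Add(Mul(h, Rational(-1, 6)), h), 2) = Pow(Add(Mul(Rational(-1, 6), h), h), 2) = Pow(Mul(Rational(5, 6), h), 2) = Mul(Rational(25, 36), Pow(h, 2)))
Pow(Add(Function('F')(-108, -216), -79642), -1) = Pow(Add(Mul(Rational(25, 36), Pow(-108, 2)), -79642), -1) = Pow(Add(Mul(Rational(25, 36), 11664), -79642), -1) = Pow(Add(8100, -79642), -1) = Pow(-71542, -1) = Rational(-1, 71542)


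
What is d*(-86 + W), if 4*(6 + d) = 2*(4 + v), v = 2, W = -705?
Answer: 2373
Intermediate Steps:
d = -3 (d = -6 + (2*(4 + 2))/4 = -6 + (2*6)/4 = -6 + (¼)*12 = -6 + 3 = -3)
d*(-86 + W) = -3*(-86 - 705) = -3*(-791) = 2373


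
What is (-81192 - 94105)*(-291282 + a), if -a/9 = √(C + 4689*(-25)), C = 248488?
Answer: 51060860754 + 1577673*√131263 ≈ 5.1632e+10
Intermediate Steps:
a = -9*√131263 (a = -9*√(248488 + 4689*(-25)) = -9*√(248488 - 117225) = -9*√131263 ≈ -3260.7)
(-81192 - 94105)*(-291282 + a) = (-81192 - 94105)*(-291282 - 9*√131263) = -175297*(-291282 - 9*√131263) = 51060860754 + 1577673*√131263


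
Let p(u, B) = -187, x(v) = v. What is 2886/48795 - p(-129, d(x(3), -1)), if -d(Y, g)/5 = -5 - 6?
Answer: 3042517/16265 ≈ 187.06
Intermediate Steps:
d(Y, g) = 55 (d(Y, g) = -5*(-5 - 6) = -5*(-11) = 55)
2886/48795 - p(-129, d(x(3), -1)) = 2886/48795 - 1*(-187) = 2886*(1/48795) + 187 = 962/16265 + 187 = 3042517/16265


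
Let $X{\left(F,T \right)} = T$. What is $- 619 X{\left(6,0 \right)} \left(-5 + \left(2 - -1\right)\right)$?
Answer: $0$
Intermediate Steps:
$- 619 X{\left(6,0 \right)} \left(-5 + \left(2 - -1\right)\right) = - 619 \cdot 0 \left(-5 + \left(2 - -1\right)\right) = - 619 \cdot 0 \left(-5 + \left(2 + 1\right)\right) = - 619 \cdot 0 \left(-5 + 3\right) = - 619 \cdot 0 \left(-2\right) = \left(-619\right) 0 = 0$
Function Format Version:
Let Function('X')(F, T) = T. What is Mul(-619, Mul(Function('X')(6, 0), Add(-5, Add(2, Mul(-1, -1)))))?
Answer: 0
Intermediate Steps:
Mul(-619, Mul(Function('X')(6, 0), Add(-5, Add(2, Mul(-1, -1))))) = Mul(-619, Mul(0, Add(-5, Add(2, Mul(-1, -1))))) = Mul(-619, Mul(0, Add(-5, Add(2, 1)))) = Mul(-619, Mul(0, Add(-5, 3))) = Mul(-619, Mul(0, -2)) = Mul(-619, 0) = 0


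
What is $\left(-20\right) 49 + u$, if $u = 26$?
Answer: $-954$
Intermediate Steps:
$\left(-20\right) 49 + u = \left(-20\right) 49 + 26 = -980 + 26 = -954$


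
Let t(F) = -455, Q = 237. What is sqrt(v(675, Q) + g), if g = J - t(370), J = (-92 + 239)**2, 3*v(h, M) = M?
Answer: 11*sqrt(183) ≈ 148.81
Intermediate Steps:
v(h, M) = M/3
J = 21609 (J = 147**2 = 21609)
g = 22064 (g = 21609 - 1*(-455) = 21609 + 455 = 22064)
sqrt(v(675, Q) + g) = sqrt((1/3)*237 + 22064) = sqrt(79 + 22064) = sqrt(22143) = 11*sqrt(183)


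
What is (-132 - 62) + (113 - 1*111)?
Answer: -192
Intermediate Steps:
(-132 - 62) + (113 - 1*111) = -194 + (113 - 111) = -194 + 2 = -192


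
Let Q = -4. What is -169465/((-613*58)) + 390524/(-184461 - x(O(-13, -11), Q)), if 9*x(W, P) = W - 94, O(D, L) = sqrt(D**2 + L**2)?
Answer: 51912910565710051/19595818931528038 + 3514716*sqrt(290)/2755782602735 ≈ 2.6492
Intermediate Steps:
x(W, P) = -94/9 + W/9 (x(W, P) = (W - 94)/9 = (-94 + W)/9 = -94/9 + W/9)
-169465/((-613*58)) + 390524/(-184461 - x(O(-13, -11), Q)) = -169465/((-613*58)) + 390524/(-184461 - (-94/9 + sqrt((-13)**2 + (-11)**2)/9)) = -169465/(-35554) + 390524/(-184461 - (-94/9 + sqrt(169 + 121)/9)) = -169465*(-1/35554) + 390524/(-184461 - (-94/9 + sqrt(290)/9)) = 169465/35554 + 390524/(-184461 + (94/9 - sqrt(290)/9)) = 169465/35554 + 390524/(-1660055/9 - sqrt(290)/9)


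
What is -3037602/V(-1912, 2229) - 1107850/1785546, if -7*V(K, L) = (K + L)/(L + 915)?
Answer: 59683254044420543/283009041 ≈ 2.1089e+8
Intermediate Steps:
V(K, L) = -(K + L)/(7*(915 + L)) (V(K, L) = -(K + L)/(7*(L + 915)) = -(K + L)/(7*(915 + L)))
-3037602/V(-1912, 2229) - 1107850/1785546 = -3037602*7*(915 + 2229)/(-1*(-1912) - 1*2229) - 1107850/1785546 = -3037602*22008/(1912 - 2229) - 1107850*1/1785546 = -3037602/((⅐)*(1/3144)*(-317)) - 553925/892773 = -3037602/(-317/22008) - 553925/892773 = -3037602*(-22008/317) - 553925/892773 = 66851544816/317 - 553925/892773 = 59683254044420543/283009041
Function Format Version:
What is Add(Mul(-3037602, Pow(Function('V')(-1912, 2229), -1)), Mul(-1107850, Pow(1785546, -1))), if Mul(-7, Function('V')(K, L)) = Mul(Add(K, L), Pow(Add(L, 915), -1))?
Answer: Rational(59683254044420543, 283009041) ≈ 2.1089e+8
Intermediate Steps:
Function('V')(K, L) = Mul(Rational(-1, 7), Pow(Add(915, L), -1), Add(K, L)) (Function('V')(K, L) = Mul(Rational(-1, 7), Mul(Add(K, L), Pow(Add(L, 915), -1))) = Mul(Rational(-1, 7), Mul(Add(K, L), Pow(Add(915, L), -1))) = Mul(Rational(-1, 7), Mul(Pow(Add(915, L), -1), Add(K, L))) = Mul(Rational(-1, 7), Pow(Add(915, L), -1), Add(K, L)))
Add(Mul(-3037602, Pow(Function('V')(-1912, 2229), -1)), Mul(-1107850, Pow(1785546, -1))) = Add(Mul(-3037602, Pow(Mul(Rational(1, 7), Pow(Add(915, 2229), -1), Add(Mul(-1, -1912), Mul(-1, 2229))), -1)), Mul(-1107850, Pow(1785546, -1))) = Add(Mul(-3037602, Pow(Mul(Rational(1, 7), Pow(3144, -1), Add(1912, -2229)), -1)), Mul(-1107850, Rational(1, 1785546))) = Add(Mul(-3037602, Pow(Mul(Rational(1, 7), Rational(1, 3144), -317), -1)), Rational(-553925, 892773)) = Add(Mul(-3037602, Pow(Rational(-317, 22008), -1)), Rational(-553925, 892773)) = Add(Mul(-3037602, Rational(-22008, 317)), Rational(-553925, 892773)) = Add(Rational(66851544816, 317), Rational(-553925, 892773)) = Rational(59683254044420543, 283009041)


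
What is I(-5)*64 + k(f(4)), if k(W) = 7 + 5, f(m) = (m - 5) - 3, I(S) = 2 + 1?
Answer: 204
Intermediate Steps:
I(S) = 3
f(m) = -8 + m (f(m) = (-5 + m) - 3 = -8 + m)
k(W) = 12
I(-5)*64 + k(f(4)) = 3*64 + 12 = 192 + 12 = 204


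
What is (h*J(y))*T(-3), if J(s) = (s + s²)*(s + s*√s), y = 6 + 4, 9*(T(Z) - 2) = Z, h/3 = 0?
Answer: 0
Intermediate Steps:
h = 0 (h = 3*0 = 0)
T(Z) = 2 + Z/9
y = 10
J(s) = (s + s²)*(s + s^(3/2))
(h*J(y))*T(-3) = (0*(10² + 10³ + 10^(5/2) + 10^(7/2)))*(2 + (⅑)*(-3)) = (0*(100 + 1000 + 100*√10 + 1000*√10))*(2 - ⅓) = (0*(1100 + 1100*√10))*(5/3) = 0*(5/3) = 0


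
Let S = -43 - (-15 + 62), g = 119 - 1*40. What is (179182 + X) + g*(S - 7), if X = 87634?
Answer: 259153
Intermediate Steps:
g = 79 (g = 119 - 40 = 79)
S = -90 (S = -43 - 1*47 = -43 - 47 = -90)
(179182 + X) + g*(S - 7) = (179182 + 87634) + 79*(-90 - 7) = 266816 + 79*(-97) = 266816 - 7663 = 259153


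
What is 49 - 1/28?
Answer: 1371/28 ≈ 48.964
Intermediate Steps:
49 - 1/28 = 1371/28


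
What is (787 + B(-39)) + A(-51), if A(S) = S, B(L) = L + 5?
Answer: 702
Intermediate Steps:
B(L) = 5 + L
(787 + B(-39)) + A(-51) = (787 + (5 - 39)) - 51 = (787 - 34) - 51 = 753 - 51 = 702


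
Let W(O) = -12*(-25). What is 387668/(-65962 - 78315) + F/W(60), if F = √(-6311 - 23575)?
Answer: -387668/144277 + I*√29886/300 ≈ -2.687 + 0.57625*I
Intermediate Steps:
W(O) = 300
F = I*√29886 (F = √(-29886) = I*√29886 ≈ 172.88*I)
387668/(-65962 - 78315) + F/W(60) = 387668/(-65962 - 78315) + (I*√29886)/300 = 387668/(-144277) + (I*√29886)*(1/300) = 387668*(-1/144277) + I*√29886/300 = -387668/144277 + I*√29886/300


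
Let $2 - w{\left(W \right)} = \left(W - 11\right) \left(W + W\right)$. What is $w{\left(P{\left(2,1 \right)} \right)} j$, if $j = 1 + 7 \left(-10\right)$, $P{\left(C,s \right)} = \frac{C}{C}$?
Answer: $-1518$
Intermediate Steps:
$P{\left(C,s \right)} = 1$
$w{\left(W \right)} = 2 - 2 W \left(-11 + W\right)$ ($w{\left(W \right)} = 2 - \left(W - 11\right) \left(W + W\right) = 2 - \left(-11 + W\right) 2 W = 2 - 2 W \left(-11 + W\right)$)
$j = -69$ ($j = 1 - 70 = -69$)
$w{\left(P{\left(2,1 \right)} \right)} j = \left(2 - 2 \cdot 1^{2} + 22 \cdot 1\right) \left(-69\right) = \left(2 - 2 + 22\right) \left(-69\right) = 22 \left(-69\right) = -1518$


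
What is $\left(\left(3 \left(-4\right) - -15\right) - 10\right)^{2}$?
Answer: $49$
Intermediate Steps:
$\left(\left(3 \left(-4\right) - -15\right) - 10\right)^{2} = \left(\left(-12 + 15\right) - 10\right)^{2} = \left(3 - 10\right)^{2} = \left(-7\right)^{2} = 49$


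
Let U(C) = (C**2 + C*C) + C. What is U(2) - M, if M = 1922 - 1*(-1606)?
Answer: -3518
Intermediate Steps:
M = 3528 (M = 1922 + 1606 = 3528)
U(C) = C + 2*C**2 (U(C) = (C**2 + C**2) + C = 2*C**2 + C = C + 2*C**2)
U(2) - M = 2*(1 + 2*2) - 1*3528 = 2*(1 + 4) - 3528 = 2*5 - 3528 = 10 - 3528 = -3518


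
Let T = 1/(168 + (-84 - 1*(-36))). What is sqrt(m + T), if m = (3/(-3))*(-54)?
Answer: sqrt(194430)/60 ≈ 7.3490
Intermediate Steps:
m = 54 (m = (3*(-1/3))*(-54) = -1*(-54) = 54)
T = 1/120 (T = 1/(168 + (-84 + 36)) = 1/(168 - 48) = 1/120 ≈ 0.0083333)
sqrt(m + T) = sqrt(54 + 1/120) = sqrt(6481/120) = sqrt(194430)/60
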